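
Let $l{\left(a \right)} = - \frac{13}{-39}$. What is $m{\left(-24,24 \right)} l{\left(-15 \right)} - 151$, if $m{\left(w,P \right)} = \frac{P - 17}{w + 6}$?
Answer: $- \frac{8161}{54} \approx -151.13$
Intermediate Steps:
$l{\left(a \right)} = \frac{1}{3}$ ($l{\left(a \right)} = \left(-13\right) \left(- \frac{1}{39}\right) = \frac{1}{3}$)
$m{\left(w,P \right)} = \frac{-17 + P}{6 + w}$
$m{\left(-24,24 \right)} l{\left(-15 \right)} - 151 = \frac{-17 + 24}{6 - 24} \cdot \frac{1}{3} - 151 = \frac{1}{-18} \cdot 7 \cdot \frac{1}{3} - 151 = \left(- \frac{1}{18}\right) 7 \cdot \frac{1}{3} - 151 = \left(- \frac{7}{18}\right) \frac{1}{3} - 151 = - \frac{7}{54} - 151 = - \frac{8161}{54}$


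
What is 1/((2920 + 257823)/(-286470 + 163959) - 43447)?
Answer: -122511/5322996160 ≈ -2.3015e-5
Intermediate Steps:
1/((2920 + 257823)/(-286470 + 163959) - 43447) = 1/(260743/(-122511) - 43447) = 1/(260743*(-1/122511) - 43447) = 1/(-260743/122511 - 43447) = 1/(-5322996160/122511) = -122511/5322996160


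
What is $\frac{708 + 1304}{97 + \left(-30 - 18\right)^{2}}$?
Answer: $\frac{2012}{2401} \approx 0.83798$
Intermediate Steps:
$\frac{708 + 1304}{97 + \left(-30 - 18\right)^{2}} = \frac{2012}{97 + \left(-48\right)^{2}} = \frac{2012}{97 + 2304} = \frac{2012}{2401}$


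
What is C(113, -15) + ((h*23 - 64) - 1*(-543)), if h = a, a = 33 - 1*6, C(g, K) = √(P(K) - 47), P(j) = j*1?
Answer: 1100 + I*√62 ≈ 1100.0 + 7.874*I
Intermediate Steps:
P(j) = j
C(g, K) = √(-47 + K) (C(g, K) = √(K - 47) = √(-47 + K))
a = 27 (a = 33 - 6 = 27)
h = 27
C(113, -15) + ((h*23 - 64) - 1*(-543)) = √(-47 - 15) + ((27*23 - 64) - 1*(-543)) = √(-62) + ((621 - 64) + 543) = I*√62 + (557 + 543) = I*√62 + 1100 = 1100 + I*√62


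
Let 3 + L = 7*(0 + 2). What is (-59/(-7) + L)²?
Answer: 18496/49 ≈ 377.47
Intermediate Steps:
L = 11 (L = -3 + 7*(0 + 2) = -3 + 7*2 = -3 + 14 = 11)
(-59/(-7) + L)² = (-59/(-7) + 11)² = (-59*(-⅐) + 11)² = (59/7 + 11)² = (136/7)² = 18496/49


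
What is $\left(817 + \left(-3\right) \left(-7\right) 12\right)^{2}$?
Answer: $1142761$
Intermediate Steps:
$\left(817 + \left(-3\right) \left(-7\right) 12\right)^{2} = \left(817 + 21 \cdot 12\right)^{2} = \left(817 + 252\right)^{2} = 1069^{2} = 1142761$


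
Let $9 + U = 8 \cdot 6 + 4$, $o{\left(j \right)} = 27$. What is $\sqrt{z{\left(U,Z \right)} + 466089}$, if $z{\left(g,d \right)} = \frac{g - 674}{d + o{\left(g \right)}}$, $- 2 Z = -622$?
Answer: $\frac{\sqrt{315074902}}{26} \approx 682.71$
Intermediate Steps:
$Z = 311$ ($Z = \left(- \frac{1}{2}\right) \left(-622\right) = 311$)
$U = 43$ ($U = -9 + \left(8 \cdot 6 + 4\right) = -9 + \left(48 + 4\right) = -9 + 52 = 43$)
$z{\left(g,d \right)} = \frac{-674 + g}{27 + d}$ ($z{\left(g,d \right)} = \frac{g - 674}{d + 27} = \frac{-674 + g}{27 + d}$)
$\sqrt{z{\left(U,Z \right)} + 466089} = \sqrt{\frac{-674 + 43}{27 + 311} + 466089} = \sqrt{\frac{1}{338} \left(-631\right) + 466089} = \sqrt{- \frac{631}{338} + 466089} = \sqrt{\frac{157537451}{338}} = \frac{\sqrt{315074902}}{26}$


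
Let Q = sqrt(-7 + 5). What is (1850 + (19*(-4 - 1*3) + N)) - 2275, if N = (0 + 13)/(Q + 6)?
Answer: (-558*sqrt(2) + 3335*I)/(sqrt(2) - 6*I) ≈ -555.95 - 0.48381*I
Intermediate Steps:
Q = I*sqrt(2) (Q = sqrt(-2) = I*sqrt(2) ≈ 1.4142*I)
N = 13/(6 + I*sqrt(2)) (N = (0 + 13)/(I*sqrt(2) + 6) = 13/(6 + I*sqrt(2)) ≈ 2.0526 - 0.48381*I)
(1850 + (19*(-4 - 1*3) + N)) - 2275 = (1850 + (19*(-4 - 1*3) + (39/19 - 13*I*sqrt(2)/38))) - 2275 = (1850 + (19*(-4 - 3) + (39/19 - 13*I*sqrt(2)/38))) - 2275 = (1850 + (19*(-7) + (39/19 - 13*I*sqrt(2)/38))) - 2275 = (1850 + (-133 + (39/19 - 13*I*sqrt(2)/38))) - 2275 = (1850 + (-2488/19 - 13*I*sqrt(2)/38)) - 2275 = (32662/19 - 13*I*sqrt(2)/38) - 2275 = -10563/19 - 13*I*sqrt(2)/38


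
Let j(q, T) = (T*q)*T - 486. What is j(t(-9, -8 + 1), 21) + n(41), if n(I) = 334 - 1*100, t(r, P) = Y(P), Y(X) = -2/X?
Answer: -126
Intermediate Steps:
t(r, P) = -2/P
j(q, T) = -486 + q*T**2 (j(q, T) = q*T**2 - 486 = -486 + q*T**2)
n(I) = 234 (n(I) = 334 - 100 = 234)
j(t(-9, -8 + 1), 21) + n(41) = (-486 - 2/(-8 + 1)*21**2) + 234 = (-486 - 2/(-7)*441) + 234 = (-486 - 2*(-1/7)*441) + 234 = (-486 + (2/7)*441) + 234 = (-486 + 126) + 234 = -360 + 234 = -126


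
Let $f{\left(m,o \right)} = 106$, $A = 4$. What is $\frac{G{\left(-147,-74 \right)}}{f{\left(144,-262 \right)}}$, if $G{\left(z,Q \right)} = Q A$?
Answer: $- \frac{148}{53} \approx -2.7925$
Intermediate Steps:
$G{\left(z,Q \right)} = 4 Q$ ($G{\left(z,Q \right)} = Q 4 = 4 Q$)
$\frac{G{\left(-147,-74 \right)}}{f{\left(144,-262 \right)}} = \frac{4 \left(-74\right)}{106} = \left(-296\right) \frac{1}{106} = - \frac{148}{53}$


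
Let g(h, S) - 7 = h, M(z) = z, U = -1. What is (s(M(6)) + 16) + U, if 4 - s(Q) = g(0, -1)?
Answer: 12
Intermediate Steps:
g(h, S) = 7 + h
s(Q) = -3 (s(Q) = 4 - (7 + 0) = 4 - 1*7 = 4 - 7 = -3)
(s(M(6)) + 16) + U = (-3 + 16) - 1 = 13 - 1 = 12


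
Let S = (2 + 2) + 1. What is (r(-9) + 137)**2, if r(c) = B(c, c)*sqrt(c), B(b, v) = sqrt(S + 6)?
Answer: 18670 + 822*I*sqrt(11) ≈ 18670.0 + 2726.3*I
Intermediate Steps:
S = 5 (S = 4 + 1 = 5)
B(b, v) = sqrt(11) (B(b, v) = sqrt(5 + 6) = sqrt(11))
r(c) = sqrt(11)*sqrt(c)
(r(-9) + 137)**2 = (sqrt(11)*sqrt(-9) + 137)**2 = (sqrt(11)*(3*I) + 137)**2 = (3*I*sqrt(11) + 137)**2 = (137 + 3*I*sqrt(11))**2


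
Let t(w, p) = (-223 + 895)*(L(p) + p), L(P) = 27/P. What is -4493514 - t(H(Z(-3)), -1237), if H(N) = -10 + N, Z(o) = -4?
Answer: -4530185106/1237 ≈ -3.6622e+6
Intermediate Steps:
t(w, p) = 672*p + 18144/p (t(w, p) = (-223 + 895)*(27/p + p) = 672*(p + 27/p) = 672*p + 18144/p)
-4493514 - t(H(Z(-3)), -1237) = -4493514 - (672*(-1237) + 18144/(-1237)) = -4493514 - (-831264 + 18144*(-1/1237)) = -4493514 - (-831264 - 18144/1237) = -4493514 - 1*(-1028291712/1237) = -4493514 + 1028291712/1237 = -4530185106/1237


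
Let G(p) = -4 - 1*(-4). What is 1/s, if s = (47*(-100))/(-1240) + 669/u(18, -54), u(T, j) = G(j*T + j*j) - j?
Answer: 279/4514 ≈ 0.061808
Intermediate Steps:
G(p) = 0 (G(p) = -4 + 4 = 0)
u(T, j) = -j (u(T, j) = 0 - j = -j)
s = 4514/279 (s = (47*(-100))/(-1240) + 669/((-1*(-54))) = -4700*(-1/1240) + 669/54 = 235/62 + 669*(1/54) = 235/62 + 223/18 = 4514/279 ≈ 16.179)
1/s = 1/(4514/279) = 279/4514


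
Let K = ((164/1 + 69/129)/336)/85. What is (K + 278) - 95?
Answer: 44949143/245616 ≈ 183.01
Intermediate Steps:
K = 1415/245616 (K = ((164*1 + 69*(1/129))*(1/336))*(1/85) = ((164 + 23/43)*(1/336))*(1/85) = ((7075/43)*(1/336))*(1/85) = (7075/14448)*(1/85) = 1415/245616 ≈ 0.0057610)
(K + 278) - 95 = (1415/245616 + 278) - 95 = 68282663/245616 - 95 = 44949143/245616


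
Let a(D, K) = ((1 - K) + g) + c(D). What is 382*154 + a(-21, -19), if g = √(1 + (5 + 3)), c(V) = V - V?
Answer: 58851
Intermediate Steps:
c(V) = 0
g = 3 (g = √(1 + 8) = √9 = 3)
a(D, K) = 4 - K (a(D, K) = ((1 - K) + 3) + 0 = (4 - K) + 0 = 4 - K)
382*154 + a(-21, -19) = 382*154 + (4 - 1*(-19)) = 58828 + (4 + 19) = 58828 + 23 = 58851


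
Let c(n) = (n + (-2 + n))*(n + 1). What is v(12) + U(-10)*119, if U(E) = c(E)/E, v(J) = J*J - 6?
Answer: -11091/5 ≈ -2218.2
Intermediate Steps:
c(n) = (1 + n)*(-2 + 2*n) (c(n) = (-2 + 2*n)*(1 + n) = (1 + n)*(-2 + 2*n))
v(J) = -6 + J**2 (v(J) = J**2 - 6 = -6 + J**2)
U(E) = (-2 + 2*E**2)/E
v(12) + U(-10)*119 = (-6 + 12**2) + (-2/(-10) + 2*(-10))*119 = (-6 + 144) + (-2*(-1/10) - 20)*119 = 138 + (1/5 - 20)*119 = 138 - 99/5*119 = 138 - 11781/5 = -11091/5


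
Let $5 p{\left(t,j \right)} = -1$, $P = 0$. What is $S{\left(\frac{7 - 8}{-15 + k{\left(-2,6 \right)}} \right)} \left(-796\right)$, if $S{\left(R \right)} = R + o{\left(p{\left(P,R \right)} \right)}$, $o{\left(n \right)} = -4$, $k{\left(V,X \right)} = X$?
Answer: $\frac{27860}{9} \approx 3095.6$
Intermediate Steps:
$p{\left(t,j \right)} = - \frac{1}{5}$ ($p{\left(t,j \right)} = \frac{1}{5} \left(-1\right) = - \frac{1}{5}$)
$S{\left(R \right)} = -4 + R$ ($S{\left(R \right)} = R - 4 = -4 + R$)
$S{\left(\frac{7 - 8}{-15 + k{\left(-2,6 \right)}} \right)} \left(-796\right) = \left(-4 + \frac{7 - 8}{-15 + 6}\right) \left(-796\right) = \left(-4 - \frac{1}{-9}\right) \left(-796\right) = \left(-4 - - \frac{1}{9}\right) \left(-796\right) = \left(-4 + \frac{1}{9}\right) \left(-796\right) = \left(- \frac{35}{9}\right) \left(-796\right) = \frac{27860}{9}$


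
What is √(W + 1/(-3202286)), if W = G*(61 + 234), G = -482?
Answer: I*√1458106639635135526/3202286 ≈ 377.08*I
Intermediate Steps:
W = -142190 (W = -482*(61 + 234) = -482*295 = -142190)
√(W + 1/(-3202286)) = √(-142190 + 1/(-3202286)) = √(-142190 - 1/3202286) = √(-455333046341/3202286) = I*√1458106639635135526/3202286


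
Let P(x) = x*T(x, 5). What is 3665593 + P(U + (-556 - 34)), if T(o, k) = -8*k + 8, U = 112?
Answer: 3680889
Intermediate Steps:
T(o, k) = 8 - 8*k
P(x) = -32*x (P(x) = x*(8 - 8*5) = x*(8 - 40) = x*(-32) = -32*x)
3665593 + P(U + (-556 - 34)) = 3665593 - 32*(112 + (-556 - 34)) = 3665593 - 32*(112 - 590) = 3665593 - 32*(-478) = 3665593 + 15296 = 3680889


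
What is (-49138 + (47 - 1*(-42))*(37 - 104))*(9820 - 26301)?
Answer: 908119581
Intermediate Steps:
(-49138 + (47 - 1*(-42))*(37 - 104))*(9820 - 26301) = (-49138 + (47 + 42)*(-67))*(-16481) = (-49138 + 89*(-67))*(-16481) = (-49138 - 5963)*(-16481) = -55101*(-16481) = 908119581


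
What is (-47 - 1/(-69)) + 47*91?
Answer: 291871/69 ≈ 4230.0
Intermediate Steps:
(-47 - 1/(-69)) + 47*91 = (-47 - 1*(-1/69)) + 4277 = (-47 + 1/69) + 4277 = -3242/69 + 4277 = 291871/69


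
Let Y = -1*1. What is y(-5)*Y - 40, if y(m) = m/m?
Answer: -41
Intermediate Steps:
y(m) = 1
Y = -1
y(-5)*Y - 40 = 1*(-1) - 40 = -1 - 40 = -41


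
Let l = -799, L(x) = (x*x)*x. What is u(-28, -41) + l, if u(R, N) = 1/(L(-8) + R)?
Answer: -431461/540 ≈ -799.00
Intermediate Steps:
L(x) = x³ (L(x) = x²*x = x³)
u(R, N) = 1/(-512 + R) (u(R, N) = 1/((-8)³ + R) = 1/(-512 + R))
u(-28, -41) + l = 1/(-512 - 28) - 799 = 1/(-540) - 799 = -1/540 - 799 = -431461/540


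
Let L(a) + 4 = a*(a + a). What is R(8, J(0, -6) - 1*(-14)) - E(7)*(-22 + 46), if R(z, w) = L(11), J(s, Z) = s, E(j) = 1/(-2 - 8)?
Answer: 1202/5 ≈ 240.40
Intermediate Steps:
E(j) = -⅒ (E(j) = 1/(-10) = -⅒)
L(a) = -4 + 2*a² (L(a) = -4 + a*(a + a) = -4 + a*(2*a) = -4 + 2*a²)
R(z, w) = 238 (R(z, w) = -4 + 2*11² = -4 + 2*121 = -4 + 242 = 238)
R(8, J(0, -6) - 1*(-14)) - E(7)*(-22 + 46) = 238 - (-1)*(-22 + 46)/10 = 238 - (-1)*24/10 = 238 - 1*(-12/5) = 238 + 12/5 = 1202/5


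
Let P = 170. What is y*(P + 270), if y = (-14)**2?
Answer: 86240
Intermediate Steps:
y = 196
y*(P + 270) = 196*(170 + 270) = 196*440 = 86240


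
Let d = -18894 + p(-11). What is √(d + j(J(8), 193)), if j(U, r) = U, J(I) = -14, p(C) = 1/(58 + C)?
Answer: 85*I*√5781/47 ≈ 137.51*I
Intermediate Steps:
d = -888017/47 (d = -18894 + 1/(58 - 11) = -18894 + 1/47 = -888017/47 ≈ -18894.)
√(d + j(J(8), 193)) = √(-888017/47 - 14) = √(-888675/47) = 85*I*√5781/47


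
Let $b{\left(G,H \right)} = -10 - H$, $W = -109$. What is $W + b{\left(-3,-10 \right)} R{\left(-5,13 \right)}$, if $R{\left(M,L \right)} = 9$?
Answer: $-109$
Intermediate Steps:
$W + b{\left(-3,-10 \right)} R{\left(-5,13 \right)} = -109 + \left(-10 - -10\right) 9 = -109 + \left(-10 + 10\right) 9 = -109 + 0 \cdot 9 = -109 + 0 = -109$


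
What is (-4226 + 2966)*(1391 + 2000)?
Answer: -4272660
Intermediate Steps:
(-4226 + 2966)*(1391 + 2000) = -1260*3391 = -4272660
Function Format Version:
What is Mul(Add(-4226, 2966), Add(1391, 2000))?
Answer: -4272660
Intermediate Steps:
Mul(Add(-4226, 2966), Add(1391, 2000)) = Mul(-1260, 3391) = -4272660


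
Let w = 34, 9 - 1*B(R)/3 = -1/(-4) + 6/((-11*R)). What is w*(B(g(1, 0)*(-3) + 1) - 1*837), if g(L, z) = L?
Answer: -607053/22 ≈ -27593.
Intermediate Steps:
B(R) = 105/4 + 18/(11*R) (B(R) = 27 - 3*(-1/(-4) + 6/((-11*R))) = 27 - 3*(-1*(-¼) + 6*(-1/(11*R))) = 27 - 3*(¼ - 6/(11*R)) = 27 + (-¾ + 18/(11*R)) = 105/4 + 18/(11*R))
w*(B(g(1, 0)*(-3) + 1) - 1*837) = 34*(3*(24 + 385*(1*(-3) + 1))/(44*(1*(-3) + 1)) - 1*837) = 34*(3*(24 + 385*(-3 + 1))/(44*(-3 + 1)) - 837) = 34*((3/44)*(24 + 385*(-2))/(-2) - 837) = 34*((3/44)*(-½)*(24 - 770) - 837) = 34*((3/44)*(-½)*(-746) - 837) = 34*(1119/44 - 837) = 34*(-35709/44) = -607053/22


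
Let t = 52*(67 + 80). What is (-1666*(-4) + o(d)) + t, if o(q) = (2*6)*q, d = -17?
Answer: 14104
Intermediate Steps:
o(q) = 12*q
t = 7644 (t = 52*147 = 7644)
(-1666*(-4) + o(d)) + t = (-1666*(-4) + 12*(-17)) + 7644 = (6664 - 204) + 7644 = 6460 + 7644 = 14104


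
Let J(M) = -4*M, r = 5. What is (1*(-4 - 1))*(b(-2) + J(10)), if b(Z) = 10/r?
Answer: 190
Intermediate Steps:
b(Z) = 2 (b(Z) = 10/5 = 10*(⅕) = 2)
(1*(-4 - 1))*(b(-2) + J(10)) = (1*(-4 - 1))*(2 - 4*10) = (1*(-5))*(2 - 40) = -5*(-38) = 190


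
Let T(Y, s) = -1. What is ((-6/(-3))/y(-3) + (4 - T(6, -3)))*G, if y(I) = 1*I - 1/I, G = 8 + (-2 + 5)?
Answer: 187/4 ≈ 46.750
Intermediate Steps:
G = 11 (G = 8 + 3 = 11)
y(I) = I - 1/I
((-6/(-3))/y(-3) + (4 - T(6, -3)))*G = ((-6/(-3))/(-3 - 1/(-3)) + (4 - 1*(-1)))*11 = ((-6*(-⅓))/(-3 - 1*(-⅓)) + (4 + 1))*11 = (2/(-3 + ⅓) + 5)*11 = (2/(-8/3) + 5)*11 = (2*(-3/8) + 5)*11 = (-¾ + 5)*11 = (17/4)*11 = 187/4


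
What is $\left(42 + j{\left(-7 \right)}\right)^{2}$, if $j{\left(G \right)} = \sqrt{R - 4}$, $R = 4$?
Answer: $1764$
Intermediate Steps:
$j{\left(G \right)} = 0$ ($j{\left(G \right)} = \sqrt{4 - 4} = \sqrt{0} = 0$)
$\left(42 + j{\left(-7 \right)}\right)^{2} = \left(42 + 0\right)^{2} = 42^{2} = 1764$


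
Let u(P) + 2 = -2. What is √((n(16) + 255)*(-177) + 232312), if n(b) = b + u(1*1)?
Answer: √185053 ≈ 430.18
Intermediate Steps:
u(P) = -4 (u(P) = -2 - 2 = -4)
n(b) = -4 + b (n(b) = b - 4 = -4 + b)
√((n(16) + 255)*(-177) + 232312) = √(((-4 + 16) + 255)*(-177) + 232312) = √((12 + 255)*(-177) + 232312) = √(267*(-177) + 232312) = √(-47259 + 232312) = √185053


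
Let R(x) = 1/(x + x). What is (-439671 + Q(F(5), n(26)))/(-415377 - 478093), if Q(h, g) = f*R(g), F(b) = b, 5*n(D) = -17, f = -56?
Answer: 7474267/15188990 ≈ 0.49208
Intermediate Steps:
R(x) = 1/(2*x)
n(D) = -17/5 (n(D) = (⅕)*(-17) = -17/5)
Q(h, g) = -28/g
(-439671 + Q(F(5), n(26)))/(-415377 - 478093) = (-439671 - 28/(-17/5))/(-415377 - 478093) = (-439671 - 28*(-5/17))/(-893470) = (-439671 + 140/17)*(-1/893470) = -7474267/17*(-1/893470) = 7474267/15188990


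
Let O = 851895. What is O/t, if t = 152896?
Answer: 851895/152896 ≈ 5.5717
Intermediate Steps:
O/t = 851895/152896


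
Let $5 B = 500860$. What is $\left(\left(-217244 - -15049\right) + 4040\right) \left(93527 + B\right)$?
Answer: $-38382425345$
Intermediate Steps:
$B = 100172$ ($B = \frac{1}{5} \cdot 500860 = 100172$)
$\left(\left(-217244 - -15049\right) + 4040\right) \left(93527 + B\right) = \left(\left(-217244 - -15049\right) + 4040\right) \left(93527 + 100172\right) = \left(\left(-217244 + 15049\right) + 4040\right) 193699 = \left(-202195 + 4040\right) 193699 = \left(-198155\right) 193699 = -38382425345$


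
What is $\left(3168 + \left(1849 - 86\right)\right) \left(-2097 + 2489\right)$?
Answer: $1932952$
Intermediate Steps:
$\left(3168 + \left(1849 - 86\right)\right) \left(-2097 + 2489\right) = \left(3168 + 1763\right) 392 = 4931 \cdot 392 = 1932952$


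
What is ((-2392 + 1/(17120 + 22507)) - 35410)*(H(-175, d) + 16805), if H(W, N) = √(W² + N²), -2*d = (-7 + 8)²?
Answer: -25173551429665/39627 - 1497979853*√122501/79254 ≈ -6.4188e+8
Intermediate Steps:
d = -½ (d = -(-7 + 8)²/2 = -½*1² = -½*1 = -½ ≈ -0.50000)
H(W, N) = √(N² + W²)
((-2392 + 1/(17120 + 22507)) - 35410)*(H(-175, d) + 16805) = ((-2392 + 1/(17120 + 22507)) - 35410)*(√((-½)² + (-175)²) + 16805) = ((-2392 + 1/39627) - 35410)*(√(¼ + 30625) + 16805) = ((-2392 + 1/39627) - 35410)*(√(122501/4) + 16805) = (-94787783/39627 - 35410)*(√122501/2 + 16805) = -1497979853*(16805 + √122501/2)/39627 = -25173551429665/39627 - 1497979853*√122501/79254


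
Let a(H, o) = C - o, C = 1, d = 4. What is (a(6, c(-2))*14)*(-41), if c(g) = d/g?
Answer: -1722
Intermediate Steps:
c(g) = 4/g
a(H, o) = 1 - o
(a(6, c(-2))*14)*(-41) = ((1 - 4/(-2))*14)*(-41) = ((1 - 4*(-1)/2)*14)*(-41) = ((1 - 1*(-2))*14)*(-41) = ((1 + 2)*14)*(-41) = (3*14)*(-41) = 42*(-41) = -1722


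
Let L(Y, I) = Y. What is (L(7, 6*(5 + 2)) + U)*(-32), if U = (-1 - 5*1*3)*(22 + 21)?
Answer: 21792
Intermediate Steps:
U = -688 (U = (-1 - 5*3)*43 = (-1 - 15)*43 = -16*43 = -688)
(L(7, 6*(5 + 2)) + U)*(-32) = (7 - 688)*(-32) = -681*(-32) = 21792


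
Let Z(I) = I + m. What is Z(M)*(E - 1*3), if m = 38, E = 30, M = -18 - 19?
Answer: 27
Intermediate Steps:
M = -37
Z(I) = 38 + I (Z(I) = I + 38 = 38 + I)
Z(M)*(E - 1*3) = (38 - 37)*(30 - 1*3) = 1*(30 - 3) = 1*27 = 27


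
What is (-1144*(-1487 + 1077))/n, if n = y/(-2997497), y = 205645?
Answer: -25562654416/3739 ≈ -6.8368e+6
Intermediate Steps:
n = -205645/2997497 (n = 205645/(-2997497) = 205645*(-1/2997497) = -205645/2997497 ≈ -0.068606)
(-1144*(-1487 + 1077))/n = (-1144*(-1487 + 1077))/(-205645/2997497) = -1144*(-410)*(-2997497/205645) = 469040*(-2997497/205645) = -25562654416/3739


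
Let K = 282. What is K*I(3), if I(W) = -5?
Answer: -1410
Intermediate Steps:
K*I(3) = 282*(-5) = -1410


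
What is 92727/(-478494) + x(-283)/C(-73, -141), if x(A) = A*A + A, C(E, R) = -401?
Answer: -4247097299/21319566 ≈ -199.21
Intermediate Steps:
x(A) = A + A² (x(A) = A² + A = A + A²)
92727/(-478494) + x(-283)/C(-73, -141) = 92727/(-478494) - 283*(1 - 283)/(-401) = 92727*(-1/478494) - 283*(-282)*(-1/401) = -10303/53166 + 79806*(-1/401) = -10303/53166 - 79806/401 = -4247097299/21319566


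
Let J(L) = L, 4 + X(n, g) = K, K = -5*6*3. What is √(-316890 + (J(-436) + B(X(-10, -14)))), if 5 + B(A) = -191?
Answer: I*√317522 ≈ 563.49*I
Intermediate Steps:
K = -90 (K = -30*3 = -90)
X(n, g) = -94 (X(n, g) = -4 - 90 = -94)
B(A) = -196 (B(A) = -5 - 191 = -196)
√(-316890 + (J(-436) + B(X(-10, -14)))) = √(-316890 + (-436 - 196)) = √(-316890 - 632) = √(-317522) = I*√317522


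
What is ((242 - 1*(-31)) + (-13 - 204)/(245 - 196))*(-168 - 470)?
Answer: -1199440/7 ≈ -1.7135e+5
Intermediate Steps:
((242 - 1*(-31)) + (-13 - 204)/(245 - 196))*(-168 - 470) = ((242 + 31) - 217/49)*(-638) = (273 - 217*1/49)*(-638) = (273 - 31/7)*(-638) = (1880/7)*(-638) = -1199440/7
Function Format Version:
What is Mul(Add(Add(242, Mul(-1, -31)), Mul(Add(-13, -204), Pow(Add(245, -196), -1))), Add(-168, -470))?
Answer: Rational(-1199440, 7) ≈ -1.7135e+5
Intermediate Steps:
Mul(Add(Add(242, Mul(-1, -31)), Mul(Add(-13, -204), Pow(Add(245, -196), -1))), Add(-168, -470)) = Mul(Add(Add(242, 31), Mul(-217, Pow(49, -1))), -638) = Mul(Add(273, Mul(-217, Rational(1, 49))), -638) = Mul(Add(273, Rational(-31, 7)), -638) = Mul(Rational(1880, 7), -638) = Rational(-1199440, 7)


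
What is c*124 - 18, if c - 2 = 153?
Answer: 19202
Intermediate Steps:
c = 155 (c = 2 + 153 = 155)
c*124 - 18 = 155*124 - 18 = 19220 - 18 = 19202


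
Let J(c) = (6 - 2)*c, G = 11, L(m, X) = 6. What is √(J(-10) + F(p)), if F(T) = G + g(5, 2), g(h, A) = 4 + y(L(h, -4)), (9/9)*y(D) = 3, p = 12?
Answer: I*√22 ≈ 4.6904*I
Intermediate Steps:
y(D) = 3
g(h, A) = 7 (g(h, A) = 4 + 3 = 7)
F(T) = 18 (F(T) = 11 + 7 = 18)
J(c) = 4*c
√(J(-10) + F(p)) = √(4*(-10) + 18) = √(-40 + 18) = √(-22) = I*√22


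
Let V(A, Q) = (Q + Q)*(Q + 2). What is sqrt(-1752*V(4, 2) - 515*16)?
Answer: 4*I*sqrt(2267) ≈ 190.45*I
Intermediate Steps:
V(A, Q) = 2*Q*(2 + Q) (V(A, Q) = (2*Q)*(2 + Q) = 2*Q*(2 + Q))
sqrt(-1752*V(4, 2) - 515*16) = sqrt(-3504*2*(2 + 2) - 515*16) = sqrt(-3504*2*4 - 8240) = sqrt(-1752*16 - 8240) = sqrt(-28032 - 8240) = sqrt(-36272) = 4*I*sqrt(2267)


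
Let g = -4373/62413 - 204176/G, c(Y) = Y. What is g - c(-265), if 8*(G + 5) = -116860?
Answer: 72674850368/260574275 ≈ 278.90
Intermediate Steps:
G = -29225/2 (G = -5 + (⅛)*(-116860) = -5 - 29215/2 = -29225/2 ≈ -14613.)
g = 3622667493/260574275 (g = -4373/62413 - 204176/(-29225/2) = -4373*1/62413 - 204176*(-2/29225) = -4373/62413 + 58336/4175 = 3622667493/260574275 ≈ 13.903)
g - c(-265) = 3622667493/260574275 - 1*(-265) = 3622667493/260574275 + 265 = 72674850368/260574275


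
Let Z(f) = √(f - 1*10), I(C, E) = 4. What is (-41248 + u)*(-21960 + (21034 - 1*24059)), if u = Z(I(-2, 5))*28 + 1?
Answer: 1030556295 - 699580*I*√6 ≈ 1.0306e+9 - 1.7136e+6*I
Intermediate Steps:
Z(f) = √(-10 + f) (Z(f) = √(f - 10) = √(-10 + f))
u = 1 + 28*I*√6 (u = √(-10 + 4)*28 + 1 = √(-6)*28 + 1 = (I*√6)*28 + 1 = 28*I*√6 + 1 = 1 + 28*I*√6 ≈ 1.0 + 68.586*I)
(-41248 + u)*(-21960 + (21034 - 1*24059)) = (-41248 + (1 + 28*I*√6))*(-21960 + (21034 - 1*24059)) = (-41247 + 28*I*√6)*(-21960 + (21034 - 24059)) = (-41247 + 28*I*√6)*(-21960 - 3025) = (-41247 + 28*I*√6)*(-24985) = 1030556295 - 699580*I*√6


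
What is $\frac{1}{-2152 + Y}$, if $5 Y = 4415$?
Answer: $- \frac{1}{1269} \approx -0.00078802$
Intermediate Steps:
$Y = 883$ ($Y = \frac{1}{5} \cdot 4415 = 883$)
$\frac{1}{-2152 + Y} = \frac{1}{-2152 + 883} = \frac{1}{-1269} = - \frac{1}{1269}$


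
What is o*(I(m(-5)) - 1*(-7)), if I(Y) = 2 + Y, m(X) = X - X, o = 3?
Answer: 27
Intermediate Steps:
m(X) = 0
o*(I(m(-5)) - 1*(-7)) = 3*((2 + 0) - 1*(-7)) = 3*(2 + 7) = 3*9 = 27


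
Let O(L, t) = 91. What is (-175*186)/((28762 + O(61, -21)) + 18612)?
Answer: -6510/9493 ≈ -0.68577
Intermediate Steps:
(-175*186)/((28762 + O(61, -21)) + 18612) = (-175*186)/((28762 + 91) + 18612) = -32550/(28853 + 18612) = -32550/47465 = -32550*1/47465 = -6510/9493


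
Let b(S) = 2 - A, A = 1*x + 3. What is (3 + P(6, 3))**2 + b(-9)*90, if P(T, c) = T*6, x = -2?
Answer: 1611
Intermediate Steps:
A = 1 (A = 1*(-2) + 3 = -2 + 3 = 1)
P(T, c) = 6*T
b(S) = 1 (b(S) = 2 - 1*1 = 2 - 1 = 1)
(3 + P(6, 3))**2 + b(-9)*90 = (3 + 6*6)**2 + 1*90 = (3 + 36)**2 + 90 = 39**2 + 90 = 1521 + 90 = 1611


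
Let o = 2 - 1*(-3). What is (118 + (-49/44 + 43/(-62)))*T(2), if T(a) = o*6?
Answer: 2377305/682 ≈ 3485.8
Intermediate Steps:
o = 5 (o = 2 + 3 = 5)
T(a) = 30 (T(a) = 5*6 = 30)
(118 + (-49/44 + 43/(-62)))*T(2) = (118 + (-49/44 + 43/(-62)))*30 = (118 + (-49*1/44 + 43*(-1/62)))*30 = (118 + (-49/44 - 43/62))*30 = (118 - 2465/1364)*30 = (158487/1364)*30 = 2377305/682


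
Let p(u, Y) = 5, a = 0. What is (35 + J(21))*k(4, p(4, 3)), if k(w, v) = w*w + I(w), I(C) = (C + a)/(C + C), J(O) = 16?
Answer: 1683/2 ≈ 841.50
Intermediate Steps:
I(C) = ½ (I(C) = (C + 0)/(C + C) = C/((2*C)) = C*(1/(2*C)) = ½)
k(w, v) = ½ + w² (k(w, v) = w*w + ½ = w² + ½ = ½ + w²)
(35 + J(21))*k(4, p(4, 3)) = (35 + 16)*(½ + 4²) = 51*(½ + 16) = 51*(33/2) = 1683/2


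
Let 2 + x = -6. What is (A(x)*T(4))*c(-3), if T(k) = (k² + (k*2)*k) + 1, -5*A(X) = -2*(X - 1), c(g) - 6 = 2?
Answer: -7056/5 ≈ -1411.2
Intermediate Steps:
x = -8 (x = -2 - 6 = -8)
c(g) = 8 (c(g) = 6 + 2 = 8)
A(X) = -⅖ + 2*X/5 (A(X) = -(-2)*(X - 1)/5 = -(-2)*(-1 + X)/5 = -(2 - 2*X)/5 = -⅖ + 2*X/5)
T(k) = 1 + 3*k² (T(k) = (k² + (2*k)*k) + 1 = (k² + 2*k²) + 1 = 3*k² + 1 = 1 + 3*k²)
(A(x)*T(4))*c(-3) = ((-⅖ + (⅖)*(-8))*(1 + 3*4²))*8 = ((-⅖ - 16/5)*(1 + 3*16))*8 = -18*(1 + 48)/5*8 = -18/5*49*8 = -882/5*8 = -7056/5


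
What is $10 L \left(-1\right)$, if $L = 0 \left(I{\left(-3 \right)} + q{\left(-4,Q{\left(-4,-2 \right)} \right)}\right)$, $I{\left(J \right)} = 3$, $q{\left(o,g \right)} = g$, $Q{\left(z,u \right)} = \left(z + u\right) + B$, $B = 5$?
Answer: $0$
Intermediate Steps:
$Q{\left(z,u \right)} = 5 + u + z$ ($Q{\left(z,u \right)} = \left(z + u\right) + 5 = \left(u + z\right) + 5 = 5 + u + z$)
$L = 0$ ($L = 0 \left(3 - 1\right) = 0 \cdot 2 = 0$)
$10 L \left(-1\right) = 10 \cdot 0 \left(-1\right) = 0 \left(-1\right) = 0$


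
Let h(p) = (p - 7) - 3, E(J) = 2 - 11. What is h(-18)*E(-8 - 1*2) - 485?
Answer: -233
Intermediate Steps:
E(J) = -9
h(p) = -10 + p (h(p) = (-7 + p) - 3 = -10 + p)
h(-18)*E(-8 - 1*2) - 485 = (-10 - 18)*(-9) - 485 = -28*(-9) - 485 = 252 - 485 = -233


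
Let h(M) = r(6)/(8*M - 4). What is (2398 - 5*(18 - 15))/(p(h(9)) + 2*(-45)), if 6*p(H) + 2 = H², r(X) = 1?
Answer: -66113952/2506207 ≈ -26.380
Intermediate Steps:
h(M) = 1/(-4 + 8*M) (h(M) = 1/(8*M - 4) = 1/(-4 + 8*M))
p(H) = -⅓ + H²/6
(2398 - 5*(18 - 15))/(p(h(9)) + 2*(-45)) = (2398 - 5*(18 - 15))/((-⅓ + (1/(4*(-1 + 2*9)))²/6) + 2*(-45)) = (2398 - 5*3)/((-⅓ + (1/(4*(-1 + 18)))²/6) - 90) = (2398 - 15)/((-⅓ + ((¼)/17)²/6) - 90) = 2383/((-⅓ + ((¼)*(1/17))²/6) - 90) = 2383/((-⅓ + (1/68)²/6) - 90) = 2383/((-⅓ + (⅙)*(1/4624)) - 90) = 2383/((-⅓ + 1/27744) - 90) = 2383/(-9247/27744 - 90) = 2383/(-2506207/27744) = 2383*(-27744/2506207) = -66113952/2506207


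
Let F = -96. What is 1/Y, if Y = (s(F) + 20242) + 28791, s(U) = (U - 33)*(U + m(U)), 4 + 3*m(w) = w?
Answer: 1/65717 ≈ 1.5217e-5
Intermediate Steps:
m(w) = -4/3 + w/3
s(U) = (-33 + U)*(-4/3 + 4*U/3) (s(U) = (U - 33)*(U + (-4/3 + U/3)) = (-33 + U)*(-4/3 + 4*U/3))
Y = 65717 (Y = ((44 - 136/3*(-96) + (4/3)*(-96)²) + 20242) + 28791 = ((44 + 4352 + (4/3)*9216) + 20242) + 28791 = ((44 + 4352 + 12288) + 20242) + 28791 = (16684 + 20242) + 28791 = 36926 + 28791 = 65717)
1/Y = 1/65717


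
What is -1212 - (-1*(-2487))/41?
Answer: -52179/41 ≈ -1272.7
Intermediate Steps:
-1212 - (-1*(-2487))/41 = -1212 - 2487/41 = -52179/41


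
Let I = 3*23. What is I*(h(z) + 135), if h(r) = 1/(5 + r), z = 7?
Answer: 37283/4 ≈ 9320.8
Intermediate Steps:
I = 69
I*(h(z) + 135) = 69*(1/(5 + 7) + 135) = 69*(1/12 + 135) = 69*(1621/12) = 37283/4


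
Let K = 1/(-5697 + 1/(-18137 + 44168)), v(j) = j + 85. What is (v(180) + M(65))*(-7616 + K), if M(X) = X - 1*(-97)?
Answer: -482271823382629/148298606 ≈ -3.2520e+6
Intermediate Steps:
M(X) = 97 + X (M(X) = X + 97 = 97 + X)
v(j) = 85 + j
K = -26031/148298606 (K = 1/(-5697 + 1/26031) = 1/(-148298606/26031) = -26031/148298606 ≈ -0.00017553)
(v(180) + M(65))*(-7616 + K) = ((85 + 180) + (97 + 65))*(-7616 - 26031/148298606) = (265 + 162)*(-1129442209327/148298606) = 427*(-1129442209327/148298606) = -482271823382629/148298606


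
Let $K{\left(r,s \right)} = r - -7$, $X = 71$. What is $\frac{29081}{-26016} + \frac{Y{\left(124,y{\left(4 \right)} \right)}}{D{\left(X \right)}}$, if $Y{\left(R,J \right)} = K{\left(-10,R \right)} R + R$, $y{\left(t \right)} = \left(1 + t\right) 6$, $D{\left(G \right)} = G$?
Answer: $- \frac{8516719}{1847136} \approx -4.6108$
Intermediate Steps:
$K{\left(r,s \right)} = 7 + r$ ($K{\left(r,s \right)} = r + 7 = 7 + r$)
$y{\left(t \right)} = 6 + 6 t$
$Y{\left(R,J \right)} = - 2 R$ ($Y{\left(R,J \right)} = \left(7 - 10\right) R + R = - 3 R + R = - 2 R$)
$\frac{29081}{-26016} + \frac{Y{\left(124,y{\left(4 \right)} \right)}}{D{\left(X \right)}} = \frac{29081}{-26016} + \frac{\left(-2\right) 124}{71} = 29081 \left(- \frac{1}{26016}\right) - \frac{248}{71} = - \frac{29081}{26016} - \frac{248}{71} = - \frac{8516719}{1847136}$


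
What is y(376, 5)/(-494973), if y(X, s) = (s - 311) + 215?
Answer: 91/494973 ≈ 0.00018385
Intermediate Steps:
y(X, s) = -96 + s (y(X, s) = (-311 + s) + 215 = -96 + s)
y(376, 5)/(-494973) = (-96 + 5)/(-494973) = -91*(-1/494973) = 91/494973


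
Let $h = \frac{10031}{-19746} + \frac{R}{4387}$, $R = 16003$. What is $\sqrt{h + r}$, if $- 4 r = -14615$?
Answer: $\frac{\sqrt{3049038445154225533}}{28875234} \approx 60.472$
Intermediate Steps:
$r = \frac{14615}{4}$ ($r = \left(- \frac{1}{4}\right) \left(-14615\right) = \frac{14615}{4} \approx 3653.8$)
$h = \frac{271989241}{86625702}$ ($h = \frac{10031}{-19746} + \frac{16003}{4387} = 10031 \left(- \frac{1}{19746}\right) + 16003 \cdot \frac{1}{4387} = - \frac{10031}{19746} + \frac{16003}{4387} = \frac{271989241}{86625702} \approx 3.1398$)
$\sqrt{h + r} = \sqrt{\frac{271989241}{86625702} + \frac{14615}{4}} = \sqrt{\frac{633561295847}{173251404}} = \frac{\sqrt{3049038445154225533}}{28875234}$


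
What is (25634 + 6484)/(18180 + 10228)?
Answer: 303/268 ≈ 1.1306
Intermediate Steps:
(25634 + 6484)/(18180 + 10228) = 32118/28408 = 32118*(1/28408) = 303/268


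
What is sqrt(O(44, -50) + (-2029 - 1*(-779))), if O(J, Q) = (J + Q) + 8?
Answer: 4*I*sqrt(78) ≈ 35.327*I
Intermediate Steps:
O(J, Q) = 8 + J + Q
sqrt(O(44, -50) + (-2029 - 1*(-779))) = sqrt((8 + 44 - 50) + (-2029 - 1*(-779))) = sqrt(2 + (-2029 + 779)) = sqrt(2 - 1250) = sqrt(-1248) = 4*I*sqrt(78)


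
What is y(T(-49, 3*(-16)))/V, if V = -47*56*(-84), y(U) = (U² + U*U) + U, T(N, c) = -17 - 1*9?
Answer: 221/36848 ≈ 0.0059976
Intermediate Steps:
T(N, c) = -26 (T(N, c) = -17 - 9 = -26)
y(U) = U + 2*U² (y(U) = (U² + U²) + U = 2*U² + U = U + 2*U²)
V = 221088 (V = -2632*(-84) = 221088)
y(T(-49, 3*(-16)))/V = -26*(1 + 2*(-26))/221088 = -26*(1 - 52)*(1/221088) = -26*(-51)*(1/221088) = 1326*(1/221088) = 221/36848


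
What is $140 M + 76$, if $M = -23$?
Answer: $-3144$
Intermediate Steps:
$140 M + 76 = 140 \left(-23\right) + 76 = -3220 + 76 = -3144$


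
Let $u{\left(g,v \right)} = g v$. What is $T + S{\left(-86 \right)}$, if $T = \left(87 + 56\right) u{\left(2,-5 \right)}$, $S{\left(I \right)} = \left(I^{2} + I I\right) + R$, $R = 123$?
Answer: $13485$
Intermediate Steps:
$S{\left(I \right)} = 123 + 2 I^{2}$ ($S{\left(I \right)} = \left(I^{2} + I I\right) + 123 = \left(I^{2} + I^{2}\right) + 123 = 2 I^{2} + 123 = 123 + 2 I^{2}$)
$T = -1430$ ($T = \left(87 + 56\right) 2 \left(-5\right) = 143 \left(-10\right) = -1430$)
$T + S{\left(-86 \right)} = -1430 + \left(123 + 2 \left(-86\right)^{2}\right) = -1430 + \left(123 + 2 \cdot 7396\right) = -1430 + \left(123 + 14792\right) = -1430 + 14915 = 13485$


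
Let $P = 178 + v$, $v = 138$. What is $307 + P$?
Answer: $623$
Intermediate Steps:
$P = 316$ ($P = 178 + 138 = 316$)
$307 + P = 307 + 316 = 623$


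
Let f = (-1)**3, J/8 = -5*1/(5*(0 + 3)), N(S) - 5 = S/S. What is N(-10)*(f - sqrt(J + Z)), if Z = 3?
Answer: -6 - 2*sqrt(3) ≈ -9.4641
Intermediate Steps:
N(S) = 6 (N(S) = 5 + S/S = 5 + 1 = 6)
J = -8/3 (J = 8*(-5*1/(5*(0 + 3))) = 8*(-5/(3*5)) = 8*(-5/15) = 8*(-5*1/15) = 8*(-1/3) = -8/3 ≈ -2.6667)
f = -1
N(-10)*(f - sqrt(J + Z)) = 6*(-1 - sqrt(-8/3 + 3)) = 6*(-1 - sqrt(1/3)) = 6*(-1 - sqrt(3)/3) = -6 - 2*sqrt(3)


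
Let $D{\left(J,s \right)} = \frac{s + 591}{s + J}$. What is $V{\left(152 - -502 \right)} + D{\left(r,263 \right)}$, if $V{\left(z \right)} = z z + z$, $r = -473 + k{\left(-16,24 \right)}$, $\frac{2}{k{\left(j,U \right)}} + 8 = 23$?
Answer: $\frac{674247975}{1574} \approx 4.2837 \cdot 10^{5}$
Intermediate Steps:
$k{\left(j,U \right)} = \frac{2}{15}$ ($k{\left(j,U \right)} = \frac{2}{-8 + 23} = \frac{2}{15}$)
$r = - \frac{7093}{15}$ ($r = -473 + \frac{2}{15} = - \frac{7093}{15} \approx -472.87$)
$V{\left(z \right)} = z + z^{2}$ ($V{\left(z \right)} = z^{2} + z = z + z^{2}$)
$D{\left(J,s \right)} = \frac{591 + s}{J + s}$
$V{\left(152 - -502 \right)} + D{\left(r,263 \right)} = \left(152 - -502\right) \left(1 + \left(152 - -502\right)\right) + \frac{591 + 263}{- \frac{7093}{15} + 263} = \left(152 + 502\right) \left(1 + \left(152 + 502\right)\right) + \frac{1}{- \frac{3148}{15}} \cdot 854 = 654 \left(1 + 654\right) - \frac{6405}{1574} = 654 \cdot 655 - \frac{6405}{1574} = 428370 - \frac{6405}{1574} = \frac{674247975}{1574}$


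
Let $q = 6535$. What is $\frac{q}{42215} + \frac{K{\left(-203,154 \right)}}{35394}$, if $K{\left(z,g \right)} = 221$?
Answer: $\frac{2830933}{17578326} \approx 0.16105$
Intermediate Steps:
$\frac{q}{42215} + \frac{K{\left(-203,154 \right)}}{35394} = \frac{6535}{42215} + \frac{221}{35394} = 6535 \cdot \frac{1}{42215} + 221 \cdot \frac{1}{35394} = \frac{1307}{8443} + \frac{13}{2082} = \frac{2830933}{17578326}$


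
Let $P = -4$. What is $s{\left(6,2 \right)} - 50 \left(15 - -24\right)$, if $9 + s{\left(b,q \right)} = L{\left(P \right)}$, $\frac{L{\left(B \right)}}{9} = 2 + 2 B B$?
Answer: $-1653$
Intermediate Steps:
$L{\left(B \right)} = 18 + 18 B^{2}$ ($L{\left(B \right)} = 9 \left(2 + 2 B B\right) = 9 \left(2 + 2 B^{2}\right) = 18 + 18 B^{2}$)
$s{\left(b,q \right)} = 297$ ($s{\left(b,q \right)} = -9 + \left(18 + 18 \left(-4\right)^{2}\right) = -9 + \left(18 + 18 \cdot 16\right) = -9 + \left(18 + 288\right) = -9 + 306 = 297$)
$s{\left(6,2 \right)} - 50 \left(15 - -24\right) = 297 - 50 \left(15 - -24\right) = 297 - 50 \left(15 + 24\right) = 297 - 1950 = -1653$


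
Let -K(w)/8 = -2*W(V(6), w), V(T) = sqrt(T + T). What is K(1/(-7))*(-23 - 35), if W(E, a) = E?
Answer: -1856*sqrt(3) ≈ -3214.7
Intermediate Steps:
V(T) = sqrt(2)*sqrt(T) (V(T) = sqrt(2*T) = sqrt(2)*sqrt(T))
K(w) = 32*sqrt(3) (K(w) = -(-16)*sqrt(2)*sqrt(6) = -(-16)*2*sqrt(3) = -(-32)*sqrt(3) = 32*sqrt(3))
K(1/(-7))*(-23 - 35) = (32*sqrt(3))*(-23 - 35) = (32*sqrt(3))*(-58) = -1856*sqrt(3)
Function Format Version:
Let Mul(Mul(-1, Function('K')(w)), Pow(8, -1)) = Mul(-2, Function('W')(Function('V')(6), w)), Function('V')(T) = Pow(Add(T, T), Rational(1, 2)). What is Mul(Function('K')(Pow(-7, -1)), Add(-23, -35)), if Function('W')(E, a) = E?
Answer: Mul(-1856, Pow(3, Rational(1, 2))) ≈ -3214.7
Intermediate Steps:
Function('V')(T) = Mul(Pow(2, Rational(1, 2)), Pow(T, Rational(1, 2))) (Function('V')(T) = Pow(Mul(2, T), Rational(1, 2)) = Mul(Pow(2, Rational(1, 2)), Pow(T, Rational(1, 2))))
Function('K')(w) = Mul(32, Pow(3, Rational(1, 2))) (Function('K')(w) = Mul(-8, Mul(-2, Mul(Pow(2, Rational(1, 2)), Pow(6, Rational(1, 2))))) = Mul(-8, Mul(-2, Mul(2, Pow(3, Rational(1, 2))))) = Mul(-8, Mul(-4, Pow(3, Rational(1, 2)))) = Mul(32, Pow(3, Rational(1, 2))))
Mul(Function('K')(Pow(-7, -1)), Add(-23, -35)) = Mul(Mul(32, Pow(3, Rational(1, 2))), Add(-23, -35)) = Mul(Mul(32, Pow(3, Rational(1, 2))), -58) = Mul(-1856, Pow(3, Rational(1, 2)))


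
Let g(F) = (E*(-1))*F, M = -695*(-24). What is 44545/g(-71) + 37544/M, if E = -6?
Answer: -30292369/296070 ≈ -102.31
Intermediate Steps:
M = 16680
g(F) = 6*F (g(F) = (-6*(-1))*F = 6*F)
44545/g(-71) + 37544/M = 44545/((6*(-71))) + 37544/16680 = 44545/(-426) + 37544*(1/16680) = 44545*(-1/426) + 4693/2085 = -44545/426 + 4693/2085 = -30292369/296070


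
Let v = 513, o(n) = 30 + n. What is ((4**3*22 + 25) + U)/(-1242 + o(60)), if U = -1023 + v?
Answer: -923/1152 ≈ -0.80122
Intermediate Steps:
U = -510 (U = -1023 + 513 = -510)
((4**3*22 + 25) + U)/(-1242 + o(60)) = ((4**3*22 + 25) - 510)/(-1242 + (30 + 60)) = ((64*22 + 25) - 510)/(-1242 + 90) = ((1408 + 25) - 510)/(-1152) = (1433 - 510)*(-1/1152) = 923*(-1/1152) = -923/1152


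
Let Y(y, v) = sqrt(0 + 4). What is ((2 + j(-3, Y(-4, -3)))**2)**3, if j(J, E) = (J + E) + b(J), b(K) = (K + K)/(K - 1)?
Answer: 15625/64 ≈ 244.14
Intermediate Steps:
b(K) = 2*K/(-1 + K) (b(K) = (2*K)/(-1 + K) = 2*K/(-1 + K))
Y(y, v) = 2 (Y(y, v) = sqrt(4) = 2)
j(J, E) = E + J + 2*J/(-1 + J) (j(J, E) = (J + E) + 2*J/(-1 + J) = (E + J) + 2*J/(-1 + J) = E + J + 2*J/(-1 + J))
((2 + j(-3, Y(-4, -3)))**2)**3 = ((2 + (2*(-3) + (-1 - 3)*(2 - 3))/(-1 - 3))**2)**3 = ((2 + (-6 - 4*(-1))/(-4))**2)**3 = ((2 - (-6 + 4)/4)**2)**3 = ((2 - 1/4*(-2))**2)**3 = ((2 + 1/2)**2)**3 = ((5/2)**2)**3 = (25/4)**3 = 15625/64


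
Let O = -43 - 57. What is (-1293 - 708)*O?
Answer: 200100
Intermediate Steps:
O = -100
(-1293 - 708)*O = (-1293 - 708)*(-100) = -2001*(-100) = 200100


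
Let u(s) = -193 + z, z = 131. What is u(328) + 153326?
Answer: 153264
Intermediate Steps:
u(s) = -62 (u(s) = -193 + 131 = -62)
u(328) + 153326 = -62 + 153326 = 153264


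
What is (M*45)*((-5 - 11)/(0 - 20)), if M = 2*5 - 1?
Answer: 324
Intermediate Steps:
M = 9 (M = 10 - 1 = 9)
(M*45)*((-5 - 11)/(0 - 20)) = (9*45)*((-5 - 11)/(0 - 20)) = 405*(-16/(-20)) = 405*(-16*(-1/20)) = 405*(⅘) = 324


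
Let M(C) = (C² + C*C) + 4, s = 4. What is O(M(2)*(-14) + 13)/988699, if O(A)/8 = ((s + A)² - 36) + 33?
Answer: 182384/988699 ≈ 0.18447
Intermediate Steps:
M(C) = 4 + 2*C² (M(C) = (C² + C²) + 4 = 2*C² + 4 = 4 + 2*C²)
O(A) = -24 + 8*(4 + A)² (O(A) = 8*(((4 + A)² - 36) + 33) = 8*((-36 + (4 + A)²) + 33) = 8*(-3 + (4 + A)²) = -24 + 8*(4 + A)²)
O(M(2)*(-14) + 13)/988699 = (-24 + 8*(4 + ((4 + 2*2²)*(-14) + 13))²)/988699 = (-24 + 8*(4 + ((4 + 2*4)*(-14) + 13))²)*(1/988699) = (-24 + 8*(4 + ((4 + 8)*(-14) + 13))²)*(1/988699) = (-24 + 8*(4 + (12*(-14) + 13))²)*(1/988699) = (-24 + 8*(4 + (-168 + 13))²)*(1/988699) = (-24 + 8*(4 - 155)²)*(1/988699) = (-24 + 8*(-151)²)*(1/988699) = (-24 + 8*22801)*(1/988699) = (-24 + 182408)*(1/988699) = 182384*(1/988699) = 182384/988699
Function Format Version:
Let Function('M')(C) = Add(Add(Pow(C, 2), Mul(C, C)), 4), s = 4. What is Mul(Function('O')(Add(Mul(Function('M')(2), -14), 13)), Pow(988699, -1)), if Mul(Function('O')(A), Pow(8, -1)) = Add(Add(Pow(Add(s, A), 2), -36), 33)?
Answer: Rational(182384, 988699) ≈ 0.18447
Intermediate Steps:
Function('M')(C) = Add(4, Mul(2, Pow(C, 2))) (Function('M')(C) = Add(Add(Pow(C, 2), Pow(C, 2)), 4) = Add(Mul(2, Pow(C, 2)), 4) = Add(4, Mul(2, Pow(C, 2))))
Function('O')(A) = Add(-24, Mul(8, Pow(Add(4, A), 2))) (Function('O')(A) = Mul(8, Add(Add(Pow(Add(4, A), 2), -36), 33)) = Mul(8, Add(Add(-36, Pow(Add(4, A), 2)), 33)) = Mul(8, Add(-3, Pow(Add(4, A), 2))) = Add(-24, Mul(8, Pow(Add(4, A), 2))))
Mul(Function('O')(Add(Mul(Function('M')(2), -14), 13)), Pow(988699, -1)) = Mul(Add(-24, Mul(8, Pow(Add(4, Add(Mul(Add(4, Mul(2, Pow(2, 2))), -14), 13)), 2))), Pow(988699, -1)) = Mul(Add(-24, Mul(8, Pow(Add(4, Add(Mul(Add(4, Mul(2, 4)), -14), 13)), 2))), Rational(1, 988699)) = Mul(Add(-24, Mul(8, Pow(Add(4, Add(Mul(Add(4, 8), -14), 13)), 2))), Rational(1, 988699)) = Mul(Add(-24, Mul(8, Pow(Add(4, Add(Mul(12, -14), 13)), 2))), Rational(1, 988699)) = Mul(Add(-24, Mul(8, Pow(Add(4, Add(-168, 13)), 2))), Rational(1, 988699)) = Mul(Add(-24, Mul(8, Pow(Add(4, -155), 2))), Rational(1, 988699)) = Mul(Add(-24, Mul(8, Pow(-151, 2))), Rational(1, 988699)) = Mul(Add(-24, Mul(8, 22801)), Rational(1, 988699)) = Mul(Add(-24, 182408), Rational(1, 988699)) = Mul(182384, Rational(1, 988699)) = Rational(182384, 988699)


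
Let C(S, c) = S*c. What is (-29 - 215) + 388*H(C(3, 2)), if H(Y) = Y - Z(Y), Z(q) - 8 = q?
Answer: -3348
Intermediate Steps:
Z(q) = 8 + q
H(Y) = -8 (H(Y) = Y - (8 + Y) = Y + (-8 - Y) = -8)
(-29 - 215) + 388*H(C(3, 2)) = (-29 - 215) + 388*(-8) = -244 - 3104 = -3348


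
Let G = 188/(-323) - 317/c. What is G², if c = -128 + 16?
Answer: 6615382225/1308702976 ≈ 5.0549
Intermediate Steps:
c = -112
G = 81335/36176 (G = 188/(-323) - 317/(-112) = 188*(-1/323) - 317*(-1/112) = -188/323 + 317/112 = 81335/36176 ≈ 2.2483)
G² = (81335/36176)² = 6615382225/1308702976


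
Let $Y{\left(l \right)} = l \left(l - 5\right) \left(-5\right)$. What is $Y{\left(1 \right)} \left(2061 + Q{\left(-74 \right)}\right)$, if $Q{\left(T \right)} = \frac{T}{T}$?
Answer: $41240$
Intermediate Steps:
$Q{\left(T \right)} = 1$
$Y{\left(l \right)} = - 5 l \left(-5 + l\right)$ ($Y{\left(l \right)} = l \left(-5 + l\right) \left(-5\right) = - 5 l \left(-5 + l\right)$)
$Y{\left(1 \right)} \left(2061 + Q{\left(-74 \right)}\right) = 5 \cdot 1 \left(5 - 1\right) \left(2061 + 1\right) = 5 \cdot 1 \left(5 - 1\right) 2062 = 5 \cdot 1 \cdot 4 \cdot 2062 = 20 \cdot 2062 = 41240$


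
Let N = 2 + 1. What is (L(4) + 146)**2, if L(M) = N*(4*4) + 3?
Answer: 38809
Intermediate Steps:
N = 3
L(M) = 51 (L(M) = 3*(4*4) + 3 = 3*16 + 3 = 48 + 3 = 51)
(L(4) + 146)**2 = (51 + 146)**2 = 197**2 = 38809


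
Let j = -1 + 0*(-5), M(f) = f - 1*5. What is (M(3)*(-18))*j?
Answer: -36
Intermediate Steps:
M(f) = -5 + f (M(f) = f - 5 = -5 + f)
j = -1 (j = -1 + 0 = -1)
(M(3)*(-18))*j = ((-5 + 3)*(-18))*(-1) = -2*(-18)*(-1) = 36*(-1) = -36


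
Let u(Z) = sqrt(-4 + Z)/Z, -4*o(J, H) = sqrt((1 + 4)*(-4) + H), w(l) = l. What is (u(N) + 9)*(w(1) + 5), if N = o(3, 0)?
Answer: 54 + 6*I*sqrt(10)*sqrt(-8 - I*sqrt(5))/5 ≈ 64.835 + 1.4858*I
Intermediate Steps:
o(J, H) = -sqrt(-20 + H)/4 (o(J, H) = -sqrt((1 + 4)*(-4) + H)/4 = -sqrt(5*(-4) + H)/4 = -sqrt(-20 + H)/4)
N = -I*sqrt(5)/2 (N = -sqrt(-20 + 0)/4 = -I*sqrt(5)/2 ≈ -1.118*I)
u(Z) = sqrt(-4 + Z)/Z
(u(N) + 9)*(w(1) + 5) = (sqrt(-4 - I*sqrt(5)/2)/((-I*sqrt(5)/2)) + 9)*(1 + 5) = ((2*I*sqrt(5)/5)*sqrt(-4 - I*sqrt(5)/2) + 9)*6 = (2*I*sqrt(5)*sqrt(-4 - I*sqrt(5)/2)/5 + 9)*6 = (9 + 2*I*sqrt(5)*sqrt(-4 - I*sqrt(5)/2)/5)*6 = 54 + 12*I*sqrt(5)*sqrt(-4 - I*sqrt(5)/2)/5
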